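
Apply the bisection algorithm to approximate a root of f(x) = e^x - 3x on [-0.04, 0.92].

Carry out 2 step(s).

f(x) = e^x - 3x
Initial interval: [-0.04, 0.92]

Iteration 1:
  c_1 = (-0.040000 + 0.920000)/2 = 0.440000
  f(c_1) = f(0.440000) = 0.232707
  f(a) × f(c) ≥ 0, new interval: [0.440000, 0.920000]
Iteration 2:
  c_2 = (0.440000 + 0.920000)/2 = 0.680000
  f(c_2) = f(0.680000) = -0.066122
  f(a) × f(c) < 0, new interval: [0.440000, 0.680000]

After 2 iteration(s), the approximation is c_2 = 0.680000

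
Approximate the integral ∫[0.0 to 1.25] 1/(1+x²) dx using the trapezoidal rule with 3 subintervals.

f(x) = 1/(1+x²)
a = 0.0, b = 1.25, n = 3
h = (b - a)/n = 0.416667

Trapezoidal rule: (h/2)[f(x₀) + 2f(x₁) + 2f(x₂) + ... + f(xₙ)]

x_0 = 0.0000, f(x_0) = 1.000000, coefficient = 1
x_1 = 0.4167, f(x_1) = 0.852071, coefficient = 2
x_2 = 0.8333, f(x_2) = 0.590164, coefficient = 2
x_3 = 1.2500, f(x_3) = 0.390244, coefficient = 1

I ≈ (0.416667/2) × 4.274714 = 0.890565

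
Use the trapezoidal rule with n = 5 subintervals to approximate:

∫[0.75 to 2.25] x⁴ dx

f(x) = x⁴
a = 0.75, b = 2.25, n = 5
h = (b - a)/n = 0.300000

Trapezoidal rule: (h/2)[f(x₀) + 2f(x₁) + 2f(x₂) + ... + f(xₙ)]

x_0 = 0.7500, f(x_0) = 0.316406, coefficient = 1
x_1 = 1.0500, f(x_1) = 1.215506, coefficient = 2
x_2 = 1.3500, f(x_2) = 3.321506, coefficient = 2
x_3 = 1.6500, f(x_3) = 7.412006, coefficient = 2
x_4 = 1.9500, f(x_4) = 14.459006, coefficient = 2
x_5 = 2.2500, f(x_5) = 25.628906, coefficient = 1

I ≈ (0.300000/2) × 78.761362 = 11.814204
Exact value: 11.485547
Error: 0.328657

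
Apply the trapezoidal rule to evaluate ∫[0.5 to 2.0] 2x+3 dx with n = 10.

f(x) = 2x+3
a = 0.5, b = 2.0, n = 10
h = (b - a)/n = 0.150000

Trapezoidal rule: (h/2)[f(x₀) + 2f(x₁) + 2f(x₂) + ... + f(xₙ)]

x_0 = 0.5000, f(x_0) = 4.000000, coefficient = 1
x_1 = 0.6500, f(x_1) = 4.300000, coefficient = 2
x_2 = 0.8000, f(x_2) = 4.600000, coefficient = 2
x_3 = 0.9500, f(x_3) = 4.900000, coefficient = 2
x_4 = 1.1000, f(x_4) = 5.200000, coefficient = 2
x_5 = 1.2500, f(x_5) = 5.500000, coefficient = 2
x_6 = 1.4000, f(x_6) = 5.800000, coefficient = 2
x_7 = 1.5500, f(x_7) = 6.100000, coefficient = 2
x_8 = 1.7000, f(x_8) = 6.400000, coefficient = 2
x_9 = 1.8500, f(x_9) = 6.700000, coefficient = 2
x_10 = 2.0000, f(x_10) = 7.000000, coefficient = 1

I ≈ (0.150000/2) × 110.000000 = 8.250000
Exact value: 8.250000
Error: 0.000000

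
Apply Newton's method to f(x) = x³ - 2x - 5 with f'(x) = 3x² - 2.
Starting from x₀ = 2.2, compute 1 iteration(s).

f(x) = x³ - 2x - 5
f'(x) = 3x² - 2
x₀ = 2.2

Newton-Raphson formula: x_{n+1} = x_n - f(x_n)/f'(x_n)

Iteration 1:
  f(2.200000) = 1.248000
  f'(2.200000) = 12.520000
  x_1 = 2.200000 - 1.248000/12.520000 = 2.100319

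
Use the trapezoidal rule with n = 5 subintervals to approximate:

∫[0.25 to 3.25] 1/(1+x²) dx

f(x) = 1/(1+x²)
a = 0.25, b = 3.25, n = 5
h = (b - a)/n = 0.600000

Trapezoidal rule: (h/2)[f(x₀) + 2f(x₁) + 2f(x₂) + ... + f(xₙ)]

x_0 = 0.2500, f(x_0) = 0.941176, coefficient = 1
x_1 = 0.8500, f(x_1) = 0.580552, coefficient = 2
x_2 = 1.4500, f(x_2) = 0.322321, coefficient = 2
x_3 = 2.0500, f(x_3) = 0.192215, coefficient = 2
x_4 = 2.6500, f(x_4) = 0.124649, coefficient = 2
x_5 = 3.2500, f(x_5) = 0.086486, coefficient = 1

I ≈ (0.600000/2) × 3.467137 = 1.040141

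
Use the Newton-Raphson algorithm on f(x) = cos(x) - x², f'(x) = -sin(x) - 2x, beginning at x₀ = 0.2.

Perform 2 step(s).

f(x) = cos(x) - x²
f'(x) = -sin(x) - 2x
x₀ = 0.2

Newton-Raphson formula: x_{n+1} = x_n - f(x_n)/f'(x_n)

Iteration 1:
  f(0.200000) = 0.940067
  f'(0.200000) = -0.598669
  x_1 = 0.200000 - 0.940067/(-0.598669) = 1.770260
Iteration 2:
  f(1.770260) = -3.331965
  f'(1.770260) = -4.520693
  x_2 = 1.770260 - (-3.331965)/(-4.520693) = 1.033213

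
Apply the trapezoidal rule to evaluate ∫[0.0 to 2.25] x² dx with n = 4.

f(x) = x²
a = 0.0, b = 2.25, n = 4
h = (b - a)/n = 0.562500

Trapezoidal rule: (h/2)[f(x₀) + 2f(x₁) + 2f(x₂) + ... + f(xₙ)]

x_0 = 0.0000, f(x_0) = 0.000000, coefficient = 1
x_1 = 0.5625, f(x_1) = 0.316406, coefficient = 2
x_2 = 1.1250, f(x_2) = 1.265625, coefficient = 2
x_3 = 1.6875, f(x_3) = 2.847656, coefficient = 2
x_4 = 2.2500, f(x_4) = 5.062500, coefficient = 1

I ≈ (0.562500/2) × 13.921875 = 3.915527
Exact value: 3.796875
Error: 0.118652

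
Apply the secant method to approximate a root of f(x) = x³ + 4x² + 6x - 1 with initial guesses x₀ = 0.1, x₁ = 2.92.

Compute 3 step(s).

f(x) = x³ + 4x² + 6x - 1
x₀ = 0.1, x₁ = 2.92

Secant formula: x_{n+1} = x_n - f(x_n)(x_n - x_{n-1})/(f(x_n) - f(x_{n-1}))

Iteration 1:
  f(0.100000) = -0.359000
  f(2.920000) = 75.522688
  x_2 = 2.920000 - 75.522688×(2.920000 - 0.100000)/(75.522688 - (-0.359000))
       = 0.113342
Iteration 2:
  f(2.920000) = 75.522688
  f(0.113342) = -0.267109
  x_3 = 0.113342 - (-0.267109)×(0.113342 - 2.920000)/(-0.267109 - 75.522688)
       = 0.123233
Iteration 3:
  f(0.113342) = -0.267109
  f(0.123233) = -0.197984
  x_4 = 0.123233 - (-0.197984)×(0.123233 - 0.113342)/(-0.197984 - (-0.267109))
       = 0.151564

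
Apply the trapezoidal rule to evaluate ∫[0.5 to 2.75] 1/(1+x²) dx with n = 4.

f(x) = 1/(1+x²)
a = 0.5, b = 2.75, n = 4
h = (b - a)/n = 0.562500

Trapezoidal rule: (h/2)[f(x₀) + 2f(x₁) + 2f(x₂) + ... + f(xₙ)]

x_0 = 0.5000, f(x_0) = 0.800000, coefficient = 1
x_1 = 1.0625, f(x_1) = 0.469725, coefficient = 2
x_2 = 1.6250, f(x_2) = 0.274678, coefficient = 2
x_3 = 2.1875, f(x_3) = 0.172856, coefficient = 2
x_4 = 2.7500, f(x_4) = 0.116788, coefficient = 1

I ≈ (0.562500/2) × 2.751306 = 0.773805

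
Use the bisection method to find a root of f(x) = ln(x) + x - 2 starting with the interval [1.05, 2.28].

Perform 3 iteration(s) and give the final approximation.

f(x) = ln(x) + x - 2
Initial interval: [1.05, 2.28]

Iteration 1:
  c_1 = (1.050000 + 2.280000)/2 = 1.665000
  f(c_1) = f(1.665000) = 0.174825
  f(a) × f(c) < 0, new interval: [1.050000, 1.665000]
Iteration 2:
  c_2 = (1.050000 + 1.665000)/2 = 1.357500
  f(c_2) = f(1.357500) = -0.336855
  f(a) × f(c) ≥ 0, new interval: [1.357500, 1.665000]
Iteration 3:
  c_3 = (1.357500 + 1.665000)/2 = 1.511250
  f(c_3) = f(1.511250) = -0.075813
  f(a) × f(c) ≥ 0, new interval: [1.511250, 1.665000]

After 3 iteration(s), the approximation is c_3 = 1.511250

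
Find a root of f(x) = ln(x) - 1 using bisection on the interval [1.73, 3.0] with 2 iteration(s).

f(x) = ln(x) - 1
Initial interval: [1.73, 3.0]

Iteration 1:
  c_1 = (1.730000 + 3.000000)/2 = 2.365000
  f(c_1) = f(2.365000) = -0.139222
  f(a) × f(c) ≥ 0, new interval: [2.365000, 3.000000]
Iteration 2:
  c_2 = (2.365000 + 3.000000)/2 = 2.682500
  f(c_2) = f(2.682500) = -0.013251
  f(a) × f(c) ≥ 0, new interval: [2.682500, 3.000000]

After 2 iteration(s), the approximation is c_2 = 2.682500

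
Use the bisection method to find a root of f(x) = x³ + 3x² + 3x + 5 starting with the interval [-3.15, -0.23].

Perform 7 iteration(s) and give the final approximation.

f(x) = x³ + 3x² + 3x + 5
Initial interval: [-3.15, -0.23]

Iteration 1:
  c_1 = (-3.150000 + (-0.230000))/2 = -1.690000
  f(c_1) = f(-1.690000) = 3.671491
  f(a) × f(c) < 0, new interval: [-3.150000, -1.690000]
Iteration 2:
  c_2 = (-3.150000 + (-1.690000))/2 = -2.420000
  f(c_2) = f(-2.420000) = 1.136712
  f(a) × f(c) < 0, new interval: [-3.150000, -2.420000]
Iteration 3:
  c_3 = (-3.150000 + (-2.420000))/2 = -2.785000
  f(c_3) = f(-2.785000) = -1.687412
  f(a) × f(c) ≥ 0, new interval: [-2.785000, -2.420000]
Iteration 4:
  c_4 = (-2.785000 + (-2.420000))/2 = -2.602500
  f(c_4) = f(-2.602500) = -0.115230
  f(a) × f(c) ≥ 0, new interval: [-2.602500, -2.420000]
Iteration 5:
  c_5 = (-2.602500 + (-2.420000))/2 = -2.511250
  f(c_5) = f(-2.511250) = 0.548492
  f(a) × f(c) < 0, new interval: [-2.602500, -2.511250]
Iteration 6:
  c_6 = (-2.602500 + (-2.511250))/2 = -2.556875
  f(c_6) = f(-2.556875) = 0.226353
  f(a) × f(c) < 0, new interval: [-2.602500, -2.556875]
Iteration 7:
  c_7 = (-2.602500 + (-2.556875))/2 = -2.579687
  f(c_7) = f(-2.579687) = 0.058028
  f(a) × f(c) < 0, new interval: [-2.602500, -2.579687]

After 7 iteration(s), the approximation is c_7 = -2.579687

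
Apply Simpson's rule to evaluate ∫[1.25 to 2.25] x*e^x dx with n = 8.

f(x) = x*e^x
a = 1.25, b = 2.25, n = 8
h = (b - a)/n = 0.125000

Simpson's rule: (h/3)[f(x₀) + 4f(x₁) + 2f(x₂) + ... + f(xₙ)]

x_0 = 1.2500, f(x_0) = 4.362929, coefficient = 1
x_1 = 1.3750, f(x_1) = 5.438230, coefficient = 4
x_2 = 1.5000, f(x_2) = 6.722534, coefficient = 2
x_3 = 1.6250, f(x_3) = 8.252431, coefficient = 4
x_4 = 1.7500, f(x_4) = 10.070555, coefficient = 2
x_5 = 1.8750, f(x_5) = 12.226536, coefficient = 4
x_6 = 2.0000, f(x_6) = 14.778112, coefficient = 2
x_7 = 2.1250, f(x_7) = 17.792407, coefficient = 4
x_8 = 2.2500, f(x_8) = 21.347406, coefficient = 1

I ≈ (0.125000/3) × 263.691153 = 10.987131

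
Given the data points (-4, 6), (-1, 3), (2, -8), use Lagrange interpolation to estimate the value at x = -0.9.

Lagrange interpolation formula:
P(x) = Σ yᵢ × Lᵢ(x)
where Lᵢ(x) = Π_{j≠i} (x - xⱼ)/(xᵢ - xⱼ)

L_0(-0.9) = (-0.9 - (-1))/(-4 - (-1)) × (-0.9 - 2)/(-4 - 2) = -0.016111
L_1(-0.9) = (-0.9 - (-4))/(-1 - (-4)) × (-0.9 - 2)/(-1 - 2) = 0.998889
L_2(-0.9) = (-0.9 - (-4))/(2 - (-4)) × (-0.9 - (-1))/(2 - (-1)) = 0.017222

P(-0.9) = 6×L_0(-0.9) + 3×L_1(-0.9) + (-8)×L_2(-0.9)
P(-0.9) = 2.762222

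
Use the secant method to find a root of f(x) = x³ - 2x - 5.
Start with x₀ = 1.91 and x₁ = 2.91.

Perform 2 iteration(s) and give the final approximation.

f(x) = x³ - 2x - 5
x₀ = 1.91, x₁ = 2.91

Secant formula: x_{n+1} = x_n - f(x_n)(x_n - x_{n-1})/(f(x_n) - f(x_{n-1}))

Iteration 1:
  f(1.910000) = -1.852129
  f(2.910000) = 13.822171
  x_2 = 2.910000 - 13.822171×(2.910000 - 1.910000)/(13.822171 - (-1.852129))
       = 2.028163
Iteration 2:
  f(2.910000) = 13.822171
  f(2.028163) = -0.713584
  x_3 = 2.028163 - (-0.713584)×(2.028163 - 2.910000)/(-0.713584 - 13.822171)
       = 2.071454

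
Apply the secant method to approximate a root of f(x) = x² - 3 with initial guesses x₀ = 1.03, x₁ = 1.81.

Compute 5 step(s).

f(x) = x² - 3
x₀ = 1.03, x₁ = 1.81

Secant formula: x_{n+1} = x_n - f(x_n)(x_n - x_{n-1})/(f(x_n) - f(x_{n-1}))

Iteration 1:
  f(1.030000) = -1.939100
  f(1.810000) = 0.276100
  x_2 = 1.810000 - 0.276100×(1.810000 - 1.030000)/(0.276100 - (-1.939100))
       = 1.712782
Iteration 2:
  f(1.810000) = 0.276100
  f(1.712782) = -0.066379
  x_3 = 1.712782 - (-0.066379)×(1.712782 - 1.810000)/(-0.066379 - 0.276100)
       = 1.731624
Iteration 3:
  f(1.712782) = -0.066379
  f(1.731624) = -0.001477
  x_4 = 1.731624 - (-0.001477)×(1.731624 - 1.712782)/(-0.001477 - (-0.066379))
       = 1.732053
Iteration 4:
  f(1.731624) = -0.001477
  f(1.732053) = 0.000008
  x_5 = 1.732053 - 0.000008×(1.732053 - 1.731624)/(0.000008 - (-0.001477))
       = 1.732051
Iteration 5:
  f(1.732053) = 0.000008
  f(1.732051) = 0.000000
  x_6 = 1.732051 - 0.000000×(1.732051 - 1.732053)/(0.000000 - 0.000008)
       = 1.732051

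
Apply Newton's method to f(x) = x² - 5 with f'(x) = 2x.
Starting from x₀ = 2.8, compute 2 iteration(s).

f(x) = x² - 5
f'(x) = 2x
x₀ = 2.8

Newton-Raphson formula: x_{n+1} = x_n - f(x_n)/f'(x_n)

Iteration 1:
  f(2.800000) = 2.840000
  f'(2.800000) = 5.600000
  x_1 = 2.800000 - 2.840000/5.600000 = 2.292857
Iteration 2:
  f(2.292857) = 0.257194
  f'(2.292857) = 4.585714
  x_2 = 2.292857 - 0.257194/4.585714 = 2.236771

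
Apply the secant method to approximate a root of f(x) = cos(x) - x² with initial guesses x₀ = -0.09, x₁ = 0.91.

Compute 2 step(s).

f(x) = cos(x) - x²
x₀ = -0.09, x₁ = 0.91

Secant formula: x_{n+1} = x_n - f(x_n)(x_n - x_{n-1})/(f(x_n) - f(x_{n-1}))

Iteration 1:
  f(-0.090000) = 0.987853
  f(0.910000) = -0.214354
  x_2 = 0.910000 - (-0.214354)×(0.910000 - (-0.090000))/(-0.214354 - 0.987853)
       = 0.731699
Iteration 2:
  f(0.910000) = -0.214354
  f(0.731699) = 0.208656
  x_3 = 0.731699 - 0.208656×(0.731699 - 0.910000)/(0.208656 - (-0.214354))
       = 0.819649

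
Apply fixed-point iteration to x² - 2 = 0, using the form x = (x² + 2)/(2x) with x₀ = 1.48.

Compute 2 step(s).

Equation: x² - 2 = 0
Fixed-point form: x = (x² + 2)/(2x)
x₀ = 1.48

x_1 = g(1.480000) = 1.415676
x_2 = g(1.415676) = 1.414214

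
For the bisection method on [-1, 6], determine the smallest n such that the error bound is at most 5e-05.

We need (b-a)/2^n ≤ 5e-05
(6 - (-1))/2^n ≤ 5e-05
7/2^n ≤ 5e-05
2^n ≥ 140000
n ≥ log₂(140000) = 17.10
n ≥ 18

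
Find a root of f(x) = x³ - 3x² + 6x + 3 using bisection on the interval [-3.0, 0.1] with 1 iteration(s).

f(x) = x³ - 3x² + 6x + 3
Initial interval: [-3.0, 0.1]

Iteration 1:
  c_1 = (-3.000000 + 0.100000)/2 = -1.450000
  f(c_1) = f(-1.450000) = -15.056125
  f(a) × f(c) ≥ 0, new interval: [-1.450000, 0.100000]

After 1 iteration(s), the approximation is c_1 = -1.450000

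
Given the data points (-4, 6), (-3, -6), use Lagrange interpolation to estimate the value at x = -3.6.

Lagrange interpolation formula:
P(x) = Σ yᵢ × Lᵢ(x)
where Lᵢ(x) = Π_{j≠i} (x - xⱼ)/(xᵢ - xⱼ)

L_0(-3.6) = (-3.6 - (-3))/(-4 - (-3)) = 0.600000
L_1(-3.6) = (-3.6 - (-4))/(-3 - (-4)) = 0.400000

P(-3.6) = 6×L_0(-3.6) + (-6)×L_1(-3.6)
P(-3.6) = 1.200000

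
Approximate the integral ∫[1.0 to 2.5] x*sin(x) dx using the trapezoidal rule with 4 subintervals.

f(x) = x*sin(x)
a = 1.0, b = 2.5, n = 4
h = (b - a)/n = 0.375000

Trapezoidal rule: (h/2)[f(x₀) + 2f(x₁) + 2f(x₂) + ... + f(xₙ)]

x_0 = 1.0000, f(x_0) = 0.841471, coefficient = 1
x_1 = 1.3750, f(x_1) = 1.348728, coefficient = 2
x_2 = 1.7500, f(x_2) = 1.721975, coefficient = 2
x_3 = 2.1250, f(x_3) = 1.806930, coefficient = 2
x_4 = 2.5000, f(x_4) = 1.496180, coefficient = 1

I ≈ (0.375000/2) × 12.092917 = 2.267422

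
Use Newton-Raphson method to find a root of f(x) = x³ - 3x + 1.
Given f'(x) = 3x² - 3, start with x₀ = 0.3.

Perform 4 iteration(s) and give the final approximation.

f(x) = x³ - 3x + 1
f'(x) = 3x² - 3
x₀ = 0.3

Newton-Raphson formula: x_{n+1} = x_n - f(x_n)/f'(x_n)

Iteration 1:
  f(0.300000) = 0.127000
  f'(0.300000) = -2.730000
  x_1 = 0.300000 - 0.127000/(-2.730000) = 0.346520
Iteration 2:
  f(0.346520) = 0.002048
  f'(0.346520) = -2.639771
  x_2 = 0.346520 - 0.002048/(-2.639771) = 0.347296
Iteration 3:
  f(0.347296) = 0.000001
  f'(0.347296) = -2.638156
  x_3 = 0.347296 - 0.000001/(-2.638156) = 0.347296
Iteration 4:
  f(0.347296) = 0.000000
  f'(0.347296) = -2.638156
  x_4 = 0.347296 - 0.000000/(-2.638156) = 0.347296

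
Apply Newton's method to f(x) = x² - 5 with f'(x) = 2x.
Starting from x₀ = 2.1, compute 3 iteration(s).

f(x) = x² - 5
f'(x) = 2x
x₀ = 2.1

Newton-Raphson formula: x_{n+1} = x_n - f(x_n)/f'(x_n)

Iteration 1:
  f(2.100000) = -0.590000
  f'(2.100000) = 4.200000
  x_1 = 2.100000 - (-0.590000)/4.200000 = 2.240476
Iteration 2:
  f(2.240476) = 0.019734
  f'(2.240476) = 4.480952
  x_2 = 2.240476 - 0.019734/4.480952 = 2.236072
Iteration 3:
  f(2.236072) = 0.000019
  f'(2.236072) = 4.472145
  x_3 = 2.236072 - 0.000019/4.472145 = 2.236068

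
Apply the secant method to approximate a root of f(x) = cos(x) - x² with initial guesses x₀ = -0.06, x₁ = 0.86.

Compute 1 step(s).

f(x) = cos(x) - x²
x₀ = -0.06, x₁ = 0.86

Secant formula: x_{n+1} = x_n - f(x_n)(x_n - x_{n-1})/(f(x_n) - f(x_{n-1}))

Iteration 1:
  f(-0.060000) = 0.994601
  f(0.860000) = -0.087163
  x_2 = 0.860000 - (-0.087163)×(0.860000 - (-0.060000))/(-0.087163 - 0.994601)
       = 0.785871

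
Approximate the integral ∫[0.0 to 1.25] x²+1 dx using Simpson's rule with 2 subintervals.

f(x) = x²+1
a = 0.0, b = 1.25, n = 2
h = (b - a)/n = 0.625000

Simpson's rule: (h/3)[f(x₀) + 4f(x₁) + 2f(x₂) + ... + f(xₙ)]

x_0 = 0.0000, f(x_0) = 1.000000, coefficient = 1
x_1 = 0.6250, f(x_1) = 1.390625, coefficient = 4
x_2 = 1.2500, f(x_2) = 2.562500, coefficient = 1

I ≈ (0.625000/3) × 9.125000 = 1.901042
Exact value: 1.901042
Error: 0.000000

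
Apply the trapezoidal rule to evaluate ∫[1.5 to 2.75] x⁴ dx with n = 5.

f(x) = x⁴
a = 1.5, b = 2.75, n = 5
h = (b - a)/n = 0.250000

Trapezoidal rule: (h/2)[f(x₀) + 2f(x₁) + 2f(x₂) + ... + f(xₙ)]

x_0 = 1.5000, f(x_0) = 5.062500, coefficient = 1
x_1 = 1.7500, f(x_1) = 9.378906, coefficient = 2
x_2 = 2.0000, f(x_2) = 16.000000, coefficient = 2
x_3 = 2.2500, f(x_3) = 25.628906, coefficient = 2
x_4 = 2.5000, f(x_4) = 39.062500, coefficient = 2
x_5 = 2.7500, f(x_5) = 57.191406, coefficient = 1

I ≈ (0.250000/2) × 242.394531 = 30.299316
Exact value: 29.936523
Error: 0.362793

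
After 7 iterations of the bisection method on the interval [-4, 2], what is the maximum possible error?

Bisection error bound: |error| ≤ (b-a)/2^n
|error| ≤ (2 - (-4))/2^7 = 6/2^7
|error| ≤ 0.0468750000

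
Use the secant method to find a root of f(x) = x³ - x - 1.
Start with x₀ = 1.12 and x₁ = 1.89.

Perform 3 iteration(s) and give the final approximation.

f(x) = x³ - x - 1
x₀ = 1.12, x₁ = 1.89

Secant formula: x_{n+1} = x_n - f(x_n)(x_n - x_{n-1})/(f(x_n) - f(x_{n-1}))

Iteration 1:
  f(1.120000) = -0.715072
  f(1.890000) = 3.861269
  x_2 = 1.890000 - 3.861269×(1.890000 - 1.120000)/(3.861269 - (-0.715072))
       = 1.240316
Iteration 2:
  f(1.890000) = 3.861269
  f(1.240316) = -0.332235
  x_3 = 1.240316 - (-0.332235)×(1.240316 - 1.890000)/(-0.332235 - 3.861269)
       = 1.291788
Iteration 3:
  f(1.240316) = -0.332235
  f(1.291788) = -0.136162
  x_4 = 1.291788 - (-0.136162)×(1.291788 - 1.240316)/(-0.136162 - (-0.332235))
       = 1.327532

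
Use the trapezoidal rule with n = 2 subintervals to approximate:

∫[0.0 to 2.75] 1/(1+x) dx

f(x) = 1/(1+x)
a = 0.0, b = 2.75, n = 2
h = (b - a)/n = 1.375000

Trapezoidal rule: (h/2)[f(x₀) + 2f(x₁) + 2f(x₂) + ... + f(xₙ)]

x_0 = 0.0000, f(x_0) = 1.000000, coefficient = 1
x_1 = 1.3750, f(x_1) = 0.421053, coefficient = 2
x_2 = 2.7500, f(x_2) = 0.266667, coefficient = 1

I ≈ (1.375000/2) × 2.108772 = 1.449781
Exact value: 1.321756
Error: 0.128025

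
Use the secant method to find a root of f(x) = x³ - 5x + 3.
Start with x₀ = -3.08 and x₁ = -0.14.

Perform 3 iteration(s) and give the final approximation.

f(x) = x³ - 5x + 3
x₀ = -3.08, x₁ = -0.14

Secant formula: x_{n+1} = x_n - f(x_n)(x_n - x_{n-1})/(f(x_n) - f(x_{n-1}))

Iteration 1:
  f(-3.080000) = -10.818112
  f(-0.140000) = 3.697256
  x_2 = -0.140000 - 3.697256×(-0.140000 - (-3.080000))/(3.697256 - (-10.818112))
       = -0.888857
Iteration 2:
  f(-0.140000) = 3.697256
  f(-0.888857) = 6.742028
  x_3 = -0.888857 - 6.742028×(-0.888857 - (-0.140000))/(6.742028 - 3.697256)
       = 0.769334
Iteration 3:
  f(-0.888857) = 6.742028
  f(0.769334) = -0.391321
  x_4 = 0.769334 - (-0.391321)×(0.769334 - (-0.888857))/(-0.391321 - 6.742028)
       = 0.678369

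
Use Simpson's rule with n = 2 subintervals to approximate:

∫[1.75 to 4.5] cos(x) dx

f(x) = cos(x)
a = 1.75, b = 4.5, n = 2
h = (b - a)/n = 1.375000

Simpson's rule: (h/3)[f(x₀) + 4f(x₁) + 2f(x₂) + ... + f(xₙ)]

x_0 = 1.7500, f(x_0) = -0.178246, coefficient = 1
x_1 = 3.1250, f(x_1) = -0.999862, coefficient = 4
x_2 = 4.5000, f(x_2) = -0.210796, coefficient = 1

I ≈ (1.375000/3) × -4.388491 = -2.011392
Exact value: -1.961516
Error: 0.049876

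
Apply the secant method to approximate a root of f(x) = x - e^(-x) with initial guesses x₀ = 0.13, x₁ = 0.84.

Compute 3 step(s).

f(x) = x - e^(-x)
x₀ = 0.13, x₁ = 0.84

Secant formula: x_{n+1} = x_n - f(x_n)(x_n - x_{n-1})/(f(x_n) - f(x_{n-1}))

Iteration 1:
  f(0.130000) = -0.748095
  f(0.840000) = 0.408289
  x_2 = 0.840000 - 0.408289×(0.840000 - 0.130000)/(0.408289 - (-0.748095))
       = 0.589317
Iteration 2:
  f(0.840000) = 0.408289
  f(0.589317) = 0.034612
  x_3 = 0.589317 - 0.034612×(0.589317 - 0.840000)/(0.034612 - 0.408289)
       = 0.566098
Iteration 3:
  f(0.589317) = 0.034612
  f(0.566098) = -0.001638
  x_4 = 0.566098 - (-0.001638)×(0.566098 - 0.589317)/(-0.001638 - 0.034612)
       = 0.567147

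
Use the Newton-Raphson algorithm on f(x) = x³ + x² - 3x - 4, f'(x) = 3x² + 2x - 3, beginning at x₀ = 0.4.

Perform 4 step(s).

f(x) = x³ + x² - 3x - 4
f'(x) = 3x² + 2x - 3
x₀ = 0.4

Newton-Raphson formula: x_{n+1} = x_n - f(x_n)/f'(x_n)

Iteration 1:
  f(0.400000) = -4.976000
  f'(0.400000) = -1.720000
  x_1 = 0.400000 - (-4.976000)/(-1.720000) = -2.493023
Iteration 2:
  f(-2.493023) = -5.800316
  f'(-2.493023) = 10.659448
  x_2 = -2.493023 - (-5.800316)/10.659448 = -1.948875
Iteration 3:
  f(-1.948875) = -1.757312
  f'(-1.948875) = 4.496595
  x_3 = -1.948875 - (-1.757312)/4.496595 = -1.558066
Iteration 4:
  f(-1.558066) = -0.680546
  f'(-1.558066) = 1.166576
  x_4 = -1.558066 - (-0.680546)/1.166576 = -0.974696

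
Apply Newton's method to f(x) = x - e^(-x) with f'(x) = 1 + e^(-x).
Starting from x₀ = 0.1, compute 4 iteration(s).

f(x) = x - e^(-x)
f'(x) = 1 + e^(-x)
x₀ = 0.1

Newton-Raphson formula: x_{n+1} = x_n - f(x_n)/f'(x_n)

Iteration 1:
  f(0.100000) = -0.804837
  f'(0.100000) = 1.904837
  x_1 = 0.100000 - (-0.804837)/1.904837 = 0.522523
Iteration 2:
  f(0.522523) = -0.070500
  f'(0.522523) = 1.593023
  x_2 = 0.522523 - (-0.070500)/1.593023 = 0.566778
Iteration 3:
  f(0.566778) = -0.000572
  f'(0.566778) = 1.567350
  x_3 = 0.566778 - (-0.000572)/1.567350 = 0.567143
Iteration 4:
  f(0.567143) = 0.000000
  f'(0.567143) = 1.567143
  x_4 = 0.567143 - 0.000000/1.567143 = 0.567143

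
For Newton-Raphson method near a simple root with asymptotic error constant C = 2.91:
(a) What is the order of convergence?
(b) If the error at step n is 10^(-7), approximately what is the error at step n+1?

(a) Newton-Raphson has quadratic (order 2) convergence near simple roots.
    This means |e_{n+1}| ≈ C|e_n|².

(b) With |e_n| = 10^(-7) and C = 2.91:
    |e_{n+1}| ≈ 2.91 × (10^(-7))² = 2.91 × 10^(-14)

(a) 2 (quadratic); (b) |e_{n+1}| ≈ 2.910e-14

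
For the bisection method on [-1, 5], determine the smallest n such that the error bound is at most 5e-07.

We need (b-a)/2^n ≤ 5e-07
(5 - (-1))/2^n ≤ 5e-07
6/2^n ≤ 5e-07
2^n ≥ 12000000
n ≥ log₂(12000000) = 23.52
n ≥ 24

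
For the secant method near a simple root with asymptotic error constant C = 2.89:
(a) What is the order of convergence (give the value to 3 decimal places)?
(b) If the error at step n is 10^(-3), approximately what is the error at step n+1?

(a) Secant method has superlinear convergence with order φ = (1+√5)/2 ≈ 1.618.
    This means |e_{n+1}| ≈ C|e_n|^1.618.

(b) With |e_n| = 10^(-3) and C = 2.89:
    |e_{n+1}| ≈ 2.89 × (10^(-3))^1.618 = 2.89 × 10^(-4.85)

(a) ≈ 1.618 (golden ratio); (b) |e_{n+1}| ≈ 4.044e-05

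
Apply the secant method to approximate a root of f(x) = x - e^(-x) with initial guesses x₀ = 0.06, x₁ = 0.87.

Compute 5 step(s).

f(x) = x - e^(-x)
x₀ = 0.06, x₁ = 0.87

Secant formula: x_{n+1} = x_n - f(x_n)(x_n - x_{n-1})/(f(x_n) - f(x_{n-1}))

Iteration 1:
  f(0.060000) = -0.881765
  f(0.870000) = 0.451048
  x_2 = 0.870000 - 0.451048×(0.870000 - 0.060000)/(0.451048 - (-0.881765))
       = 0.595881
Iteration 2:
  f(0.870000) = 0.451048
  f(0.595881) = 0.044804
  x_3 = 0.595881 - 0.044804×(0.595881 - 0.870000)/(0.044804 - 0.451048)
       = 0.565649
Iteration 3:
  f(0.595881) = 0.044804
  f(0.565649) = -0.002343
  x_4 = 0.565649 - (-0.002343)×(0.565649 - 0.595881)/(-0.002343 - 0.044804)
       = 0.567151
Iteration 4:
  f(0.565649) = -0.002343
  f(0.567151) = 0.000012
  x_5 = 0.567151 - 0.000012×(0.567151 - 0.565649)/(0.000012 - (-0.002343))
       = 0.567143
Iteration 5:
  f(0.567151) = 0.000012
  f(0.567143) = 0.000000
  x_6 = 0.567143 - 0.000000×(0.567143 - 0.567151)/(0.000000 - 0.000012)
       = 0.567143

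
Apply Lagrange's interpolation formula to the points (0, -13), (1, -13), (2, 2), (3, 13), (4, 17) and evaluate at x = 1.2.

Lagrange interpolation formula:
P(x) = Σ yᵢ × Lᵢ(x)
where Lᵢ(x) = Π_{j≠i} (x - xⱼ)/(xᵢ - xⱼ)

L_0(1.2) = (1.2 - 1)/(0 - 1) × (1.2 - 2)/(0 - 2) × (1.2 - 3)/(0 - 3) × (1.2 - 4)/(0 - 4) = -0.033600
L_1(1.2) = (1.2 - 0)/(1 - 0) × (1.2 - 2)/(1 - 2) × (1.2 - 3)/(1 - 3) × (1.2 - 4)/(1 - 4) = 0.806400
L_2(1.2) = (1.2 - 0)/(2 - 0) × (1.2 - 1)/(2 - 1) × (1.2 - 3)/(2 - 3) × (1.2 - 4)/(2 - 4) = 0.302400
L_3(1.2) = (1.2 - 0)/(3 - 0) × (1.2 - 1)/(3 - 1) × (1.2 - 2)/(3 - 2) × (1.2 - 4)/(3 - 4) = -0.089600
L_4(1.2) = (1.2 - 0)/(4 - 0) × (1.2 - 1)/(4 - 1) × (1.2 - 2)/(4 - 2) × (1.2 - 3)/(4 - 3) = 0.014400

P(1.2) = (-13)×L_0(1.2) + (-13)×L_1(1.2) + 2×L_2(1.2) + 13×L_3(1.2) + 17×L_4(1.2)
P(1.2) = -10.361600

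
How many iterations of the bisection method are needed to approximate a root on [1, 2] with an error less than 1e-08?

We need (b-a)/2^n ≤ 1e-08
(2 - 1)/2^n ≤ 1e-08
1/2^n ≤ 1e-08
2^n ≥ 100000000
n ≥ log₂(100000000) = 26.58
n ≥ 27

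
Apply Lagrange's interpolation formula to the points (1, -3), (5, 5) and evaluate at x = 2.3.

Lagrange interpolation formula:
P(x) = Σ yᵢ × Lᵢ(x)
where Lᵢ(x) = Π_{j≠i} (x - xⱼ)/(xᵢ - xⱼ)

L_0(2.3) = (2.3 - 5)/(1 - 5) = 0.675000
L_1(2.3) = (2.3 - 1)/(5 - 1) = 0.325000

P(2.3) = (-3)×L_0(2.3) + 5×L_1(2.3)
P(2.3) = -0.400000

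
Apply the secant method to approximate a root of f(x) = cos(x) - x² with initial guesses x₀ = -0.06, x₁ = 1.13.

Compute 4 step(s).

f(x) = cos(x) - x²
x₀ = -0.06, x₁ = 1.13

Secant formula: x_{n+1} = x_n - f(x_n)(x_n - x_{n-1})/(f(x_n) - f(x_{n-1}))

Iteration 1:
  f(-0.060000) = 0.994601
  f(1.130000) = -0.850240
  x_2 = 1.130000 - (-0.850240)×(1.130000 - (-0.060000))/(-0.850240 - 0.994601)
       = 0.581559
Iteration 2:
  f(1.130000) = -0.850240
  f(0.581559) = 0.497396
  x_3 = 0.581559 - 0.497396×(0.581559 - 1.130000)/(0.497396 - (-0.850240))
       = 0.783982
Iteration 3:
  f(0.581559) = 0.497396
  f(0.783982) = 0.093480
  x_4 = 0.783982 - 0.093480×(0.783982 - 0.581559)/(0.093480 - 0.497396)
       = 0.830829
Iteration 4:
  f(0.783982) = 0.093480
  f(0.830829) = -0.016014
  x_5 = 0.830829 - (-0.016014)×(0.830829 - 0.783982)/(-0.016014 - 0.093480)
       = 0.823978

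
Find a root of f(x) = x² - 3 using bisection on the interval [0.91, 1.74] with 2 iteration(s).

f(x) = x² - 3
Initial interval: [0.91, 1.74]

Iteration 1:
  c_1 = (0.910000 + 1.740000)/2 = 1.325000
  f(c_1) = f(1.325000) = -1.244375
  f(a) × f(c) ≥ 0, new interval: [1.325000, 1.740000]
Iteration 2:
  c_2 = (1.325000 + 1.740000)/2 = 1.532500
  f(c_2) = f(1.532500) = -0.651444
  f(a) × f(c) ≥ 0, new interval: [1.532500, 1.740000]

After 2 iteration(s), the approximation is c_2 = 1.532500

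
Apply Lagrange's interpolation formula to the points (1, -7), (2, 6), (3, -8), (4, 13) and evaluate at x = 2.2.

Lagrange interpolation formula:
P(x) = Σ yᵢ × Lᵢ(x)
where Lᵢ(x) = Π_{j≠i} (x - xⱼ)/(xᵢ - xⱼ)

L_0(2.2) = (2.2 - 2)/(1 - 2) × (2.2 - 3)/(1 - 3) × (2.2 - 4)/(1 - 4) = -0.048000
L_1(2.2) = (2.2 - 1)/(2 - 1) × (2.2 - 3)/(2 - 3) × (2.2 - 4)/(2 - 4) = 0.864000
L_2(2.2) = (2.2 - 1)/(3 - 1) × (2.2 - 2)/(3 - 2) × (2.2 - 4)/(3 - 4) = 0.216000
L_3(2.2) = (2.2 - 1)/(4 - 1) × (2.2 - 2)/(4 - 2) × (2.2 - 3)/(4 - 3) = -0.032000

P(2.2) = (-7)×L_0(2.2) + 6×L_1(2.2) + (-8)×L_2(2.2) + 13×L_3(2.2)
P(2.2) = 3.376000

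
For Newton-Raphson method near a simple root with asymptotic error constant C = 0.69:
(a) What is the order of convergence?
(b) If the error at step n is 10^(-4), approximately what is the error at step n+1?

(a) Newton-Raphson has quadratic (order 2) convergence near simple roots.
    This means |e_{n+1}| ≈ C|e_n|².

(b) With |e_n| = 10^(-4) and C = 0.69:
    |e_{n+1}| ≈ 0.69 × (10^(-4))² = 0.69 × 10^(-8)

(a) 2 (quadratic); (b) |e_{n+1}| ≈ 6.900e-09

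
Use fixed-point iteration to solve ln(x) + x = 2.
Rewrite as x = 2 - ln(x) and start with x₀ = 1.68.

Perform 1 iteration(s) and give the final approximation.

Equation: ln(x) + x = 2
Fixed-point form: x = 2 - ln(x)
x₀ = 1.68

x_1 = g(1.680000) = 1.481206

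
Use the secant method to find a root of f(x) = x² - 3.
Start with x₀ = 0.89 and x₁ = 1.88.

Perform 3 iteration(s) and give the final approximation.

f(x) = x² - 3
x₀ = 0.89, x₁ = 1.88

Secant formula: x_{n+1} = x_n - f(x_n)(x_n - x_{n-1})/(f(x_n) - f(x_{n-1}))

Iteration 1:
  f(0.890000) = -2.207900
  f(1.880000) = 0.534400
  x_2 = 1.880000 - 0.534400×(1.880000 - 0.890000)/(0.534400 - (-2.207900))
       = 1.687076
Iteration 2:
  f(1.880000) = 0.534400
  f(1.687076) = -0.153775
  x_3 = 1.687076 - (-0.153775)×(1.687076 - 1.880000)/(-0.153775 - 0.534400)
       = 1.730185
Iteration 3:
  f(1.687076) = -0.153775
  f(1.730185) = -0.006458
  x_4 = 1.730185 - (-0.006458)×(1.730185 - 1.687076)/(-0.006458 - (-0.153775))
       = 1.732075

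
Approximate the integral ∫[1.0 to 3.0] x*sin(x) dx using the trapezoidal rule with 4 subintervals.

f(x) = x*sin(x)
a = 1.0, b = 3.0, n = 4
h = (b - a)/n = 0.500000

Trapezoidal rule: (h/2)[f(x₀) + 2f(x₁) + 2f(x₂) + ... + f(xₙ)]

x_0 = 1.0000, f(x_0) = 0.841471, coefficient = 1
x_1 = 1.5000, f(x_1) = 1.496242, coefficient = 2
x_2 = 2.0000, f(x_2) = 1.818595, coefficient = 2
x_3 = 2.5000, f(x_3) = 1.496180, coefficient = 2
x_4 = 3.0000, f(x_4) = 0.423360, coefficient = 1

I ≈ (0.500000/2) × 10.886866 = 2.721717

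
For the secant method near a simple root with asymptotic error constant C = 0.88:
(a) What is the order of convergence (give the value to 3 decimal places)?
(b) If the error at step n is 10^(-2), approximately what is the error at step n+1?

(a) Secant method has superlinear convergence with order φ = (1+√5)/2 ≈ 1.618.
    This means |e_{n+1}| ≈ C|e_n|^1.618.

(b) With |e_n| = 10^(-2) and C = 0.88:
    |e_{n+1}| ≈ 0.88 × (10^(-2))^1.618 = 0.88 × 10^(-3.24)

(a) ≈ 1.618 (golden ratio); (b) |e_{n+1}| ≈ 5.110e-04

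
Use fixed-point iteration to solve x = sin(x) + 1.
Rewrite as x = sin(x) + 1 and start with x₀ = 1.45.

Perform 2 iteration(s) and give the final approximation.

Equation: x = sin(x) + 1
Fixed-point form: x = sin(x) + 1
x₀ = 1.45

x_1 = g(1.450000) = 1.992713
x_2 = g(1.992713) = 1.912306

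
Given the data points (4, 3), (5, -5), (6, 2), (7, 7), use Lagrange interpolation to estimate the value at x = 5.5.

Lagrange interpolation formula:
P(x) = Σ yᵢ × Lᵢ(x)
where Lᵢ(x) = Π_{j≠i} (x - xⱼ)/(xᵢ - xⱼ)

L_0(5.5) = (5.5 - 5)/(4 - 5) × (5.5 - 6)/(4 - 6) × (5.5 - 7)/(4 - 7) = -0.062500
L_1(5.5) = (5.5 - 4)/(5 - 4) × (5.5 - 6)/(5 - 6) × (5.5 - 7)/(5 - 7) = 0.562500
L_2(5.5) = (5.5 - 4)/(6 - 4) × (5.5 - 5)/(6 - 5) × (5.5 - 7)/(6 - 7) = 0.562500
L_3(5.5) = (5.5 - 4)/(7 - 4) × (5.5 - 5)/(7 - 5) × (5.5 - 6)/(7 - 6) = -0.062500

P(5.5) = 3×L_0(5.5) + (-5)×L_1(5.5) + 2×L_2(5.5) + 7×L_3(5.5)
P(5.5) = -2.312500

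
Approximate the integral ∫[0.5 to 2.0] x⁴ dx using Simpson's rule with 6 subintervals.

f(x) = x⁴
a = 0.5, b = 2.0, n = 6
h = (b - a)/n = 0.250000

Simpson's rule: (h/3)[f(x₀) + 4f(x₁) + 2f(x₂) + ... + f(xₙ)]

x_0 = 0.5000, f(x_0) = 0.062500, coefficient = 1
x_1 = 0.7500, f(x_1) = 0.316406, coefficient = 4
x_2 = 1.0000, f(x_2) = 1.000000, coefficient = 2
x_3 = 1.2500, f(x_3) = 2.441406, coefficient = 4
x_4 = 1.5000, f(x_4) = 5.062500, coefficient = 2
x_5 = 1.7500, f(x_5) = 9.378906, coefficient = 4
x_6 = 2.0000, f(x_6) = 16.000000, coefficient = 1

I ≈ (0.250000/3) × 76.734375 = 6.394531
Exact value: 6.393750
Error: 0.000781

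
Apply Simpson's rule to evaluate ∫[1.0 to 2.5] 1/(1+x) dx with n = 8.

f(x) = 1/(1+x)
a = 1.0, b = 2.5, n = 8
h = (b - a)/n = 0.187500

Simpson's rule: (h/3)[f(x₀) + 4f(x₁) + 2f(x₂) + ... + f(xₙ)]

x_0 = 1.0000, f(x_0) = 0.500000, coefficient = 1
x_1 = 1.1875, f(x_1) = 0.457143, coefficient = 4
x_2 = 1.3750, f(x_2) = 0.421053, coefficient = 2
x_3 = 1.5625, f(x_3) = 0.390244, coefficient = 4
x_4 = 1.7500, f(x_4) = 0.363636, coefficient = 2
x_5 = 1.9375, f(x_5) = 0.340426, coefficient = 4
x_6 = 2.1250, f(x_6) = 0.320000, coefficient = 2
x_7 = 2.3125, f(x_7) = 0.301887, coefficient = 4
x_8 = 2.5000, f(x_8) = 0.285714, coefficient = 1

I ≈ (0.187500/3) × 8.953889 = 0.559618
Exact value: 0.559616
Error: 0.000002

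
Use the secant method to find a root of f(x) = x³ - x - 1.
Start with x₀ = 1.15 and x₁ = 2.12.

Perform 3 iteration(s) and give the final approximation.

f(x) = x³ - x - 1
x₀ = 1.15, x₁ = 2.12

Secant formula: x_{n+1} = x_n - f(x_n)(x_n - x_{n-1})/(f(x_n) - f(x_{n-1}))

Iteration 1:
  f(1.150000) = -0.629125
  f(2.120000) = 6.408128
  x_2 = 2.120000 - 6.408128×(2.120000 - 1.150000)/(6.408128 - (-0.629125))
       = 1.236717
Iteration 2:
  f(2.120000) = 6.408128
  f(1.236717) = -0.345196
  x_3 = 1.236717 - (-0.345196)×(1.236717 - 2.120000)/(-0.345196 - 6.408128)
       = 1.281866
Iteration 3:
  f(1.236717) = -0.345196
  f(1.281866) = -0.175528
  x_4 = 1.281866 - (-0.175528)×(1.281866 - 1.236717)/(-0.175528 - (-0.345196))
       = 1.328575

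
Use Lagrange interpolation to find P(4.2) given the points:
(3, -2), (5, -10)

Lagrange interpolation formula:
P(x) = Σ yᵢ × Lᵢ(x)
where Lᵢ(x) = Π_{j≠i} (x - xⱼ)/(xᵢ - xⱼ)

L_0(4.2) = (4.2 - 5)/(3 - 5) = 0.400000
L_1(4.2) = (4.2 - 3)/(5 - 3) = 0.600000

P(4.2) = (-2)×L_0(4.2) + (-10)×L_1(4.2)
P(4.2) = -6.800000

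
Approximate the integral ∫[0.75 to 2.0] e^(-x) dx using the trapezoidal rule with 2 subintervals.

f(x) = e^(-x)
a = 0.75, b = 2.0, n = 2
h = (b - a)/n = 0.625000

Trapezoidal rule: (h/2)[f(x₀) + 2f(x₁) + 2f(x₂) + ... + f(xₙ)]

x_0 = 0.7500, f(x_0) = 0.472367, coefficient = 1
x_1 = 1.3750, f(x_1) = 0.252840, coefficient = 2
x_2 = 2.0000, f(x_2) = 0.135335, coefficient = 1

I ≈ (0.625000/2) × 1.113381 = 0.347932
Exact value: 0.337031
Error: 0.010900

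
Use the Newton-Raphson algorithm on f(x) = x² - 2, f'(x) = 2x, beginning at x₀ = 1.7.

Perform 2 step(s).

f(x) = x² - 2
f'(x) = 2x
x₀ = 1.7

Newton-Raphson formula: x_{n+1} = x_n - f(x_n)/f'(x_n)

Iteration 1:
  f(1.700000) = 0.890000
  f'(1.700000) = 3.400000
  x_1 = 1.700000 - 0.890000/3.400000 = 1.438235
Iteration 2:
  f(1.438235) = 0.068521
  f'(1.438235) = 2.876471
  x_2 = 1.438235 - 0.068521/2.876471 = 1.414414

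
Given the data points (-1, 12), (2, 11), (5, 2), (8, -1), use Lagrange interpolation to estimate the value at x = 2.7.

Lagrange interpolation formula:
P(x) = Σ yᵢ × Lᵢ(x)
where Lᵢ(x) = Π_{j≠i} (x - xⱼ)/(xᵢ - xⱼ)

L_0(2.7) = (2.7 - 2)/(-1 - 2) × (2.7 - 5)/(-1 - 5) × (2.7 - 8)/(-1 - 8) = -0.052673
L_1(2.7) = (2.7 - (-1))/(2 - (-1)) × (2.7 - 5)/(2 - 5) × (2.7 - 8)/(2 - 8) = 0.835241
L_2(2.7) = (2.7 - (-1))/(5 - (-1)) × (2.7 - 2)/(5 - 2) × (2.7 - 8)/(5 - 8) = 0.254204
L_3(2.7) = (2.7 - (-1))/(8 - (-1)) × (2.7 - 2)/(8 - 2) × (2.7 - 5)/(8 - 5) = -0.036772

P(2.7) = 12×L_0(2.7) + 11×L_1(2.7) + 2×L_2(2.7) + (-1)×L_3(2.7)
P(2.7) = 9.100753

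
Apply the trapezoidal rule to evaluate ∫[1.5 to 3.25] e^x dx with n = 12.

f(x) = e^x
a = 1.5, b = 3.25, n = 12
h = (b - a)/n = 0.145833

Trapezoidal rule: (h/2)[f(x₀) + 2f(x₁) + 2f(x₂) + ... + f(xₙ)]

x_0 = 1.5000, f(x_0) = 4.481689, coefficient = 1
x_1 = 1.6458, f(x_1) = 5.185329, coefficient = 2
x_2 = 1.7917, f(x_2) = 5.999443, coefficient = 2
x_3 = 1.9375, f(x_3) = 6.941376, coefficient = 2
x_4 = 2.0833, f(x_4) = 8.031195, coefficient = 2
x_5 = 2.2292, f(x_5) = 9.292119, coefficient = 2
x_6 = 2.3750, f(x_6) = 10.751013, coefficient = 2
x_7 = 2.5208, f(x_7) = 12.438958, coefficient = 2
x_8 = 2.6667, f(x_8) = 14.391916, coefficient = 2
x_9 = 2.8125, f(x_9) = 16.651495, coefficient = 2
x_10 = 2.9583, f(x_10) = 19.265835, coefficient = 2
x_11 = 3.1042, f(x_11) = 22.290636, coefficient = 2
x_12 = 3.2500, f(x_12) = 25.790340, coefficient = 1

I ≈ (0.145833/2) × 292.750661 = 21.346402
Exact value: 21.308651
Error: 0.037752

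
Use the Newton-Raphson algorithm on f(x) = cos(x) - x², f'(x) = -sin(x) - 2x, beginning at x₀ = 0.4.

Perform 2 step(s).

f(x) = cos(x) - x²
f'(x) = -sin(x) - 2x
x₀ = 0.4

Newton-Raphson formula: x_{n+1} = x_n - f(x_n)/f'(x_n)

Iteration 1:
  f(0.400000) = 0.761061
  f'(0.400000) = -1.189418
  x_1 = 0.400000 - 0.761061/(-1.189418) = 1.039860
Iteration 2:
  f(1.039860) = -0.574967
  f'(1.039860) = -2.942053
  x_2 = 1.039860 - (-0.574967)/(-2.942053) = 0.844429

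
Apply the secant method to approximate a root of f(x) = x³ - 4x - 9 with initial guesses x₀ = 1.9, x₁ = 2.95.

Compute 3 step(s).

f(x) = x³ - 4x - 9
x₀ = 1.9, x₁ = 2.95

Secant formula: x_{n+1} = x_n - f(x_n)(x_n - x_{n-1})/(f(x_n) - f(x_{n-1}))

Iteration 1:
  f(1.900000) = -9.741000
  f(2.950000) = 4.872375
  x_2 = 2.950000 - 4.872375×(2.950000 - 1.900000)/(4.872375 - (-9.741000))
       = 2.599910
Iteration 2:
  f(2.950000) = 4.872375
  f(2.599910) = -1.825462
  x_3 = 2.599910 - (-1.825462)×(2.599910 - 2.950000)/(-1.825462 - 4.872375)
       = 2.695325
Iteration 3:
  f(2.599910) = -1.825462
  f(2.695325) = -0.200358
  x_4 = 2.695325 - (-0.200358)×(2.695325 - 2.599910)/(-0.200358 - (-1.825462))
       = 2.707089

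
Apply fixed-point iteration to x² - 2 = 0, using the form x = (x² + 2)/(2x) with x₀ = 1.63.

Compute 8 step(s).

Equation: x² - 2 = 0
Fixed-point form: x = (x² + 2)/(2x)
x₀ = 1.63

x_1 = g(1.630000) = 1.428497
x_2 = g(1.428497) = 1.414285
x_3 = g(1.414285) = 1.414214
x_4 = g(1.414214) = 1.414214
x_5 = g(1.414214) = 1.414214
x_6 = g(1.414214) = 1.414214
x_7 = g(1.414214) = 1.414214
x_8 = g(1.414214) = 1.414214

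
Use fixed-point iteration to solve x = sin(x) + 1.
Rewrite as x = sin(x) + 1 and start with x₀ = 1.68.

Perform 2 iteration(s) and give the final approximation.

Equation: x = sin(x) + 1
Fixed-point form: x = sin(x) + 1
x₀ = 1.68

x_1 = g(1.680000) = 1.994043
x_2 = g(1.994043) = 1.911760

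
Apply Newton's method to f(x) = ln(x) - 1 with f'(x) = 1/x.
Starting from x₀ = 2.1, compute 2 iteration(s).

f(x) = ln(x) - 1
f'(x) = 1/x
x₀ = 2.1

Newton-Raphson formula: x_{n+1} = x_n - f(x_n)/f'(x_n)

Iteration 1:
  f(2.100000) = -0.258063
  f'(2.100000) = 0.476190
  x_1 = 2.100000 - (-0.258063)/0.476190 = 2.641932
Iteration 2:
  f(2.641932) = -0.028490
  f'(2.641932) = 0.378511
  x_2 = 2.641932 - (-0.028490)/0.378511 = 2.717199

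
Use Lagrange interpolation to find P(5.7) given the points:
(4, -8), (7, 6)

Lagrange interpolation formula:
P(x) = Σ yᵢ × Lᵢ(x)
where Lᵢ(x) = Π_{j≠i} (x - xⱼ)/(xᵢ - xⱼ)

L_0(5.7) = (5.7 - 7)/(4 - 7) = 0.433333
L_1(5.7) = (5.7 - 4)/(7 - 4) = 0.566667

P(5.7) = (-8)×L_0(5.7) + 6×L_1(5.7)
P(5.7) = -0.066667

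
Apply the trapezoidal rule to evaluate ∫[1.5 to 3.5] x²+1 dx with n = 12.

f(x) = x²+1
a = 1.5, b = 3.5, n = 12
h = (b - a)/n = 0.166667

Trapezoidal rule: (h/2)[f(x₀) + 2f(x₁) + 2f(x₂) + ... + f(xₙ)]

x_0 = 1.5000, f(x_0) = 3.250000, coefficient = 1
x_1 = 1.6667, f(x_1) = 3.777778, coefficient = 2
x_2 = 1.8333, f(x_2) = 4.361111, coefficient = 2
x_3 = 2.0000, f(x_3) = 5.000000, coefficient = 2
x_4 = 2.1667, f(x_4) = 5.694444, coefficient = 2
x_5 = 2.3333, f(x_5) = 6.444444, coefficient = 2
x_6 = 2.5000, f(x_6) = 7.250000, coefficient = 2
x_7 = 2.6667, f(x_7) = 8.111111, coefficient = 2
x_8 = 2.8333, f(x_8) = 9.027778, coefficient = 2
x_9 = 3.0000, f(x_9) = 10.000000, coefficient = 2
x_10 = 3.1667, f(x_10) = 11.027778, coefficient = 2
x_11 = 3.3333, f(x_11) = 12.111111, coefficient = 2
x_12 = 3.5000, f(x_12) = 13.250000, coefficient = 1

I ≈ (0.166667/2) × 182.111111 = 15.175926
Exact value: 15.166667
Error: 0.009259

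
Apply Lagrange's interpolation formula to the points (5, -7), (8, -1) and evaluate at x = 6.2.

Lagrange interpolation formula:
P(x) = Σ yᵢ × Lᵢ(x)
where Lᵢ(x) = Π_{j≠i} (x - xⱼ)/(xᵢ - xⱼ)

L_0(6.2) = (6.2 - 8)/(5 - 8) = 0.600000
L_1(6.2) = (6.2 - 5)/(8 - 5) = 0.400000

P(6.2) = (-7)×L_0(6.2) + (-1)×L_1(6.2)
P(6.2) = -4.600000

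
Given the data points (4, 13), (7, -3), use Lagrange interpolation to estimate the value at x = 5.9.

Lagrange interpolation formula:
P(x) = Σ yᵢ × Lᵢ(x)
where Lᵢ(x) = Π_{j≠i} (x - xⱼ)/(xᵢ - xⱼ)

L_0(5.9) = (5.9 - 7)/(4 - 7) = 0.366667
L_1(5.9) = (5.9 - 4)/(7 - 4) = 0.633333

P(5.9) = 13×L_0(5.9) + (-3)×L_1(5.9)
P(5.9) = 2.866667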